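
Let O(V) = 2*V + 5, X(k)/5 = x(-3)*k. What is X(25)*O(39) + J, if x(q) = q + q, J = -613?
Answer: -62863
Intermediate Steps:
x(q) = 2*q
X(k) = -30*k (X(k) = 5*((2*(-3))*k) = 5*(-6*k) = -30*k)
O(V) = 5 + 2*V
X(25)*O(39) + J = (-30*25)*(5 + 2*39) - 613 = -750*(5 + 78) - 613 = -750*83 - 613 = -62250 - 613 = -62863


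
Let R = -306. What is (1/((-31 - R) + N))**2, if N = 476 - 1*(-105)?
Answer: 1/732736 ≈ 1.3647e-6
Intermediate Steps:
N = 581 (N = 476 + 105 = 581)
(1/((-31 - R) + N))**2 = (1/((-31 - 1*(-306)) + 581))**2 = (1/((-31 + 306) + 581))**2 = (1/(275 + 581))**2 = (1/856)**2 = 1/732736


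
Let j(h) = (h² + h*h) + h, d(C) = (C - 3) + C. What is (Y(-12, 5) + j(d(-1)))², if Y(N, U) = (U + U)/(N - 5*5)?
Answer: 2739025/1369 ≈ 2000.7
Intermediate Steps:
d(C) = -3 + 2*C (d(C) = (-3 + C) + C = -3 + 2*C)
Y(N, U) = 2*U/(-25 + N) (Y(N, U) = (2*U)/(N - 25) = (2*U)/(-25 + N) = 2*U/(-25 + N))
j(h) = h + 2*h² (j(h) = (h² + h²) + h = 2*h² + h = h + 2*h²)
(Y(-12, 5) + j(d(-1)))² = (2*5/(-25 - 12) + (-3 + 2*(-1))*(1 + 2*(-3 + 2*(-1))))² = (2*5/(-37) + (-3 - 2)*(1 + 2*(-3 - 2)))² = (2*5*(-1/37) - 5*(1 + 2*(-5)))² = (-10/37 - 5*(1 - 10))² = (-10/37 - 5*(-9))² = (-10/37 + 45)² = (1655/37)² = 2739025/1369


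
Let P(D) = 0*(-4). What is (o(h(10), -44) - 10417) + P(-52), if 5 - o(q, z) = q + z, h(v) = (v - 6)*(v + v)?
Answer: -10448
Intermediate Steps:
P(D) = 0
h(v) = 2*v*(-6 + v) (h(v) = (-6 + v)*(2*v) = 2*v*(-6 + v))
o(q, z) = 5 - q - z (o(q, z) = 5 - (q + z) = 5 + (-q - z) = 5 - q - z)
(o(h(10), -44) - 10417) + P(-52) = ((5 - 2*10*(-6 + 10) - 1*(-44)) - 10417) + 0 = ((5 - 2*10*4 + 44) - 10417) + 0 = ((5 - 1*80 + 44) - 10417) + 0 = ((5 - 80 + 44) - 10417) + 0 = (-31 - 10417) + 0 = -10448 + 0 = -10448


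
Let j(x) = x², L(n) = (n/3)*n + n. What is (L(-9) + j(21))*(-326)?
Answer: -149634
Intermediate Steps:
L(n) = n + n²/3 (L(n) = (n*(⅓))*n + n = (n/3)*n + n = n²/3 + n = n + n²/3)
(L(-9) + j(21))*(-326) = ((⅓)*(-9)*(3 - 9) + 21²)*(-326) = ((⅓)*(-9)*(-6) + 441)*(-326) = (18 + 441)*(-326) = 459*(-326) = -149634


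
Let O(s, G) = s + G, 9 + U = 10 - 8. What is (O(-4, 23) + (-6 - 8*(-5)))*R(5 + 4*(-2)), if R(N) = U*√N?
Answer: -371*I*√3 ≈ -642.59*I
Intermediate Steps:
U = -7 (U = -9 + (10 - 8) = -9 + 2 = -7)
R(N) = -7*√N
O(s, G) = G + s
(O(-4, 23) + (-6 - 8*(-5)))*R(5 + 4*(-2)) = ((23 - 4) + (-6 - 8*(-5)))*(-7*√(5 + 4*(-2))) = (19 + (-6 + 40))*(-7*√(5 - 8)) = (19 + 34)*(-7*I*√3) = 53*(-7*I*√3) = -371*I*√3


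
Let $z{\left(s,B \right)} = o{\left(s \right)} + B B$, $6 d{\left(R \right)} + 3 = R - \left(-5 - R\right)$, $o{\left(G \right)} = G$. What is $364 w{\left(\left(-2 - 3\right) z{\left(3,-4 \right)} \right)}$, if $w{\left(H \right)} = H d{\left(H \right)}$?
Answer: $\frac{3250520}{3} \approx 1.0835 \cdot 10^{6}$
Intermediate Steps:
$d{\left(R \right)} = \frac{1}{3} + \frac{R}{3}$ ($d{\left(R \right)} = - \frac{1}{2} + \frac{R - \left(-5 - R\right)}{6} = - \frac{1}{2} + \frac{R + \left(5 + R\right)}{6} = - \frac{1}{2} + \frac{5 + 2 R}{6} = - \frac{1}{2} + \left(\frac{5}{6} + \frac{R}{3}\right) = \frac{1}{3} + \frac{R}{3}$)
$z{\left(s,B \right)} = s + B^{2}$ ($z{\left(s,B \right)} = s + B B = s + B^{2}$)
$w{\left(H \right)} = H \left(\frac{1}{3} + \frac{H}{3}\right)$
$364 w{\left(\left(-2 - 3\right) z{\left(3,-4 \right)} \right)} = 364 \frac{\left(-2 - 3\right) \left(3 + \left(-4\right)^{2}\right) \left(1 + \left(-2 - 3\right) \left(3 + \left(-4\right)^{2}\right)\right)}{3} = 364 \frac{- 5 \left(3 + 16\right) \left(1 - 5 \left(3 + 16\right)\right)}{3} = 364 \frac{\left(-5\right) 19 \left(1 - 95\right)}{3} = 364 \cdot \frac{1}{3} \left(-95\right) \left(1 - 95\right) = 364 \cdot \frac{1}{3} \left(-95\right) \left(-94\right) = 364 \cdot \frac{8930}{3} = \frac{3250520}{3}$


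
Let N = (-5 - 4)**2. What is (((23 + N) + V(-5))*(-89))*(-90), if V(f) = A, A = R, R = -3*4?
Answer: 736920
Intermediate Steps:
R = -12
A = -12
N = 81 (N = (-9)**2 = 81)
V(f) = -12
(((23 + N) + V(-5))*(-89))*(-90) = (((23 + 81) - 12)*(-89))*(-90) = ((104 - 12)*(-89))*(-90) = (92*(-89))*(-90) = -8188*(-90) = 736920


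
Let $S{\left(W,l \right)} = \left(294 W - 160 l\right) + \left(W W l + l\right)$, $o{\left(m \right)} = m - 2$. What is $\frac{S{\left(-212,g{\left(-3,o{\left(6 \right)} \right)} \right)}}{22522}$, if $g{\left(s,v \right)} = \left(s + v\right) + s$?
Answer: $- \frac{75949}{11261} \approx -6.7444$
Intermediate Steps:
$o{\left(m \right)} = -2 + m$
$g{\left(s,v \right)} = v + 2 s$
$S{\left(W,l \right)} = - 159 l + 294 W + l W^{2}$ ($S{\left(W,l \right)} = \left(- 160 l + 294 W\right) + \left(W^{2} l + l\right) = \left(- 160 l + 294 W\right) + \left(l W^{2} + l\right) = \left(- 160 l + 294 W\right) + \left(l + l W^{2}\right) = - 159 l + 294 W + l W^{2}$)
$\frac{S{\left(-212,g{\left(-3,o{\left(6 \right)} \right)} \right)}}{22522} = \frac{- 159 \left(\left(-2 + 6\right) + 2 \left(-3\right)\right) + 294 \left(-212\right) + \left(\left(-2 + 6\right) + 2 \left(-3\right)\right) \left(-212\right)^{2}}{22522} = \left(- 159 \left(4 - 6\right) - 62328 + \left(4 - 6\right) 44944\right) \frac{1}{22522} = \left(\left(-159\right) \left(-2\right) - 62328 - 89888\right) \frac{1}{22522} = \left(318 - 62328 - 89888\right) \frac{1}{22522} = \left(-151898\right) \frac{1}{22522} = - \frac{75949}{11261}$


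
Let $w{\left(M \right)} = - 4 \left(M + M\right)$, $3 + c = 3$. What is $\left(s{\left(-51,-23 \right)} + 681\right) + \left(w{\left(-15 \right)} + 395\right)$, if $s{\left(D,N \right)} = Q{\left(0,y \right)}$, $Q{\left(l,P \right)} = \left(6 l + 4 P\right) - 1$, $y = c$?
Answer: $1195$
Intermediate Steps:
$c = 0$ ($c = -3 + 3 = 0$)
$y = 0$
$Q{\left(l,P \right)} = -1 + 4 P + 6 l$ ($Q{\left(l,P \right)} = \left(4 P + 6 l\right) - 1 = -1 + 4 P + 6 l$)
$s{\left(D,N \right)} = -1$ ($s{\left(D,N \right)} = -1 + 4 \cdot 0 + 6 \cdot 0 = -1 + 0 + 0 = -1$)
$w{\left(M \right)} = - 8 M$ ($w{\left(M \right)} = - 4 \cdot 2 M = - 8 M$)
$\left(s{\left(-51,-23 \right)} + 681\right) + \left(w{\left(-15 \right)} + 395\right) = \left(-1 + 681\right) + \left(\left(-8\right) \left(-15\right) + 395\right) = 680 + \left(120 + 395\right) = 680 + 515 = 1195$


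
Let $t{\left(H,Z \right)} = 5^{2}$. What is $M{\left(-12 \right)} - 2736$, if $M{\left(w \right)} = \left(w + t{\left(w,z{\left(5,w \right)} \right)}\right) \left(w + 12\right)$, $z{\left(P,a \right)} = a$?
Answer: $-2736$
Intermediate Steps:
$t{\left(H,Z \right)} = 25$
$M{\left(w \right)} = \left(12 + w\right) \left(25 + w\right)$ ($M{\left(w \right)} = \left(w + 25\right) \left(w + 12\right) = \left(25 + w\right) \left(12 + w\right) = \left(12 + w\right) \left(25 + w\right)$)
$M{\left(-12 \right)} - 2736 = \left(300 + \left(-12\right)^{2} + 37 \left(-12\right)\right) - 2736 = \left(300 + 144 - 444\right) - 2736 = 0 - 2736 = -2736$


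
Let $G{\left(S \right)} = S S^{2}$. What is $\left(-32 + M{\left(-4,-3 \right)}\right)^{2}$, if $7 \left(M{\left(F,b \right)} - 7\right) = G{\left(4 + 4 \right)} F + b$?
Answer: $101124$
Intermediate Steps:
$G{\left(S \right)} = S^{3}$
$M{\left(F,b \right)} = 7 + \frac{b}{7} + \frac{512 F}{7}$ ($M{\left(F,b \right)} = 7 + \frac{\left(4 + 4\right)^{3} F + b}{7} = 7 + \frac{8^{3} F + b}{7} = 7 + \frac{512 F + b}{7} = 7 + \frac{b + 512 F}{7} = 7 + \left(\frac{b}{7} + \frac{512 F}{7}\right) = 7 + \frac{b}{7} + \frac{512 F}{7}$)
$\left(-32 + M{\left(-4,-3 \right)}\right)^{2} = \left(-32 + \left(7 + \frac{1}{7} \left(-3\right) + \frac{512}{7} \left(-4\right)\right)\right)^{2} = \left(-32 - 286\right)^{2} = \left(-318\right)^{2} = 101124$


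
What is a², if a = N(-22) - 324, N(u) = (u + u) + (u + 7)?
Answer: 146689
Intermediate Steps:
N(u) = 7 + 3*u (N(u) = 2*u + (7 + u) = 7 + 3*u)
a = -383 (a = (7 + 3*(-22)) - 324 = (7 - 66) - 324 = -59 - 324 = -383)
a² = (-383)² = 146689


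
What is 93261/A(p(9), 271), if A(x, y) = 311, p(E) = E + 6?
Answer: 93261/311 ≈ 299.87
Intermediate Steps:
p(E) = 6 + E
93261/A(p(9), 271) = 93261/311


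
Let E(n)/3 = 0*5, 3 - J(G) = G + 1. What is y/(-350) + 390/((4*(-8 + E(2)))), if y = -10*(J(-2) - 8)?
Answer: -6889/560 ≈ -12.302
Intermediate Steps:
J(G) = 2 - G (J(G) = 3 - (G + 1) = 3 - (1 + G) = 3 + (-1 - G) = 2 - G)
y = 40 (y = -10*((2 - 1*(-2)) - 8) = -10*((2 + 2) - 8) = -10*(4 - 8) = -10*(-4) = 40)
E(n) = 0 (E(n) = 3*(0*5) = 3*0 = 0)
y/(-350) + 390/((4*(-8 + E(2)))) = 40/(-350) + 390/((4*(-8 + 0))) = 40*(-1/350) + 390/((4*(-8))) = -4/35 + 390/(-32) = -4/35 + 390*(-1/32) = -4/35 - 195/16 = -6889/560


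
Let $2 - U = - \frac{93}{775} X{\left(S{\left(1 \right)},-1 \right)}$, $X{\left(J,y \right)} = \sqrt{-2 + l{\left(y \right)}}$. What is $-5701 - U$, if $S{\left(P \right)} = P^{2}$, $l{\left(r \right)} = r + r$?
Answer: $-5703 - \frac{6 i}{25} \approx -5703.0 - 0.24 i$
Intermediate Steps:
$l{\left(r \right)} = 2 r$
$X{\left(J,y \right)} = \sqrt{-2 + 2 y}$
$U = 2 + \frac{6 i}{25}$ ($U = 2 - - \frac{93}{775} \sqrt{-2 + 2 \left(-1\right)} = 2 - \left(-93\right) \frac{1}{775} \sqrt{-2 - 2} = 2 - - \frac{3 \sqrt{-4}}{25} = 2 - - \frac{3 \cdot 2 i}{25} = 2 - - \frac{6 i}{25} = 2 + \frac{6 i}{25} \approx 2.0 + 0.24 i$)
$-5701 - U = -5701 - \left(2 + \frac{6 i}{25}\right) = -5703 - \frac{6 i}{25}$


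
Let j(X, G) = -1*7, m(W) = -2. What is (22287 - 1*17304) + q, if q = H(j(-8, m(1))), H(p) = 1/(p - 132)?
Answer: 692636/139 ≈ 4983.0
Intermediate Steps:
j(X, G) = -7
H(p) = 1/(-132 + p)
q = -1/139 (q = 1/(-132 - 7) = 1/(-139) = -1/139 ≈ -0.0071942)
(22287 - 1*17304) + q = (22287 - 1*17304) - 1/139 = (22287 - 17304) - 1/139 = 4983 - 1/139 = 692636/139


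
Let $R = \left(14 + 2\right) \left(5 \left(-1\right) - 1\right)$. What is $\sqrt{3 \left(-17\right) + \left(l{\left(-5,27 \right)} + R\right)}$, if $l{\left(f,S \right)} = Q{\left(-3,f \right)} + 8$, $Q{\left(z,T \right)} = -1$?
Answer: $2 i \sqrt{35} \approx 11.832 i$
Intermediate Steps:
$R = -96$ ($R = 16 \left(-5 - 1\right) = 16 \left(-6\right) = -96$)
$l{\left(f,S \right)} = 7$ ($l{\left(f,S \right)} = -1 + 8 = 7$)
$\sqrt{3 \left(-17\right) + \left(l{\left(-5,27 \right)} + R\right)} = \sqrt{3 \left(-17\right) + \left(7 - 96\right)} = \sqrt{-51 - 89} = \sqrt{-140} = 2 i \sqrt{35}$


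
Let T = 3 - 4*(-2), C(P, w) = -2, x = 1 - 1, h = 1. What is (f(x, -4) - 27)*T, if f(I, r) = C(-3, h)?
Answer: -319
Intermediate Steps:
x = 0
f(I, r) = -2
T = 11 (T = 3 + 8 = 11)
(f(x, -4) - 27)*T = (-2 - 27)*11 = -29*11 = -319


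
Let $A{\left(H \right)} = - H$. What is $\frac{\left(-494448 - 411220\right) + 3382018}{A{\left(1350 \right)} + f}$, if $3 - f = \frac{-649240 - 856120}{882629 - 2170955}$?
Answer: $- \frac{1595173045050}{868440241} \approx -1836.8$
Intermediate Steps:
$f = \frac{1179809}{644163}$ ($f = 3 - \frac{-649240 - 856120}{882629 - 2170955} = 3 - - \frac{1505360}{-1288326} = 3 - \left(-1505360\right) \left(- \frac{1}{1288326}\right) = 3 - \frac{752680}{644163} = \frac{1179809}{644163} \approx 1.8315$)
$\frac{\left(-494448 - 411220\right) + 3382018}{A{\left(1350 \right)} + f} = \frac{\left(-494448 - 411220\right) + 3382018}{\left(-1\right) 1350 + \frac{1179809}{644163}} = \frac{-905668 + 3382018}{-1350 + \frac{1179809}{644163}} = \frac{2476350}{- \frac{868440241}{644163}} = 2476350 \left(- \frac{644163}{868440241}\right) = - \frac{1595173045050}{868440241}$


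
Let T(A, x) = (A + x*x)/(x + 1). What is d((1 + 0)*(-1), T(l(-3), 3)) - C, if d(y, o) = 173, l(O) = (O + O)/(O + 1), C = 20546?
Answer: -20373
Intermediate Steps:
l(O) = 2*O/(1 + O) (l(O) = (2*O)/(1 + O) = 2*O/(1 + O))
T(A, x) = (A + x²)/(1 + x)
d((1 + 0)*(-1), T(l(-3), 3)) - C = 173 - 1*20546 = 173 - 20546 = -20373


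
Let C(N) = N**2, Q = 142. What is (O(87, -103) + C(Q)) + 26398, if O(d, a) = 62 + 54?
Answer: 46678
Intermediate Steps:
O(d, a) = 116
(O(87, -103) + C(Q)) + 26398 = (116 + 142**2) + 26398 = (116 + 20164) + 26398 = 20280 + 26398 = 46678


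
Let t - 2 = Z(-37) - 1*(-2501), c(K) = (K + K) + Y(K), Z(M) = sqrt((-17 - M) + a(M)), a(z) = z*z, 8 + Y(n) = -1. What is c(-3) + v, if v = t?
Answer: 2488 + sqrt(1389) ≈ 2525.3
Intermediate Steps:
Y(n) = -9 (Y(n) = -8 - 1 = -9)
a(z) = z**2
Z(M) = sqrt(-17 + M**2 - M) (Z(M) = sqrt((-17 - M) + M**2) = sqrt(-17 + M**2 - M))
c(K) = -9 + 2*K (c(K) = (K + K) - 9 = 2*K - 9 = -9 + 2*K)
t = 2503 + sqrt(1389) (t = 2 + (sqrt(-17 + (-37)**2 - 1*(-37)) - 1*(-2501)) = 2 + (sqrt(-17 + 1369 + 37) + 2501) = 2 + (sqrt(1389) + 2501) = 2 + (2501 + sqrt(1389)) = 2503 + sqrt(1389) ≈ 2540.3)
v = 2503 + sqrt(1389) ≈ 2540.3
c(-3) + v = (-9 + 2*(-3)) + (2503 + sqrt(1389)) = (-9 - 6) + (2503 + sqrt(1389)) = -15 + (2503 + sqrt(1389)) = 2488 + sqrt(1389)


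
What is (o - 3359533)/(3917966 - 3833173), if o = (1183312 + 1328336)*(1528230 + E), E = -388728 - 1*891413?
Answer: 623108881139/84793 ≈ 7.3486e+6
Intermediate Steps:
E = -1280141 (E = -388728 - 891413 = -1280141)
o = 623112240672 (o = (1183312 + 1328336)*(1528230 - 1280141) = 2511648*248089 = 623112240672)
(o - 3359533)/(3917966 - 3833173) = (623112240672 - 3359533)/(3917966 - 3833173) = 623108881139/84793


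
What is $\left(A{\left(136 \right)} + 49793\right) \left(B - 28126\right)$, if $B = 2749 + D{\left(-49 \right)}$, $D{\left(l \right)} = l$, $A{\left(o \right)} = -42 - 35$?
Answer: $-1264079016$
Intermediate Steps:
$A{\left(o \right)} = -77$ ($A{\left(o \right)} = -42 - 35 = -77$)
$B = 2700$ ($B = 2749 - 49 = 2700$)
$\left(A{\left(136 \right)} + 49793\right) \left(B - 28126\right) = \left(-77 + 49793\right) \left(2700 - 28126\right) = 49716 \left(-25426\right) = -1264079016$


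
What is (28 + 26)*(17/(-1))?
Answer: -918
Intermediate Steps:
(28 + 26)*(17/(-1)) = 54*(17*(-1)) = 54*(-17) = -918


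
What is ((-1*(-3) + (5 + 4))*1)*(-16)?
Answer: -192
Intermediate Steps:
((-1*(-3) + (5 + 4))*1)*(-16) = ((3 + 9)*1)*(-16) = (12*1)*(-16) = 12*(-16) = -192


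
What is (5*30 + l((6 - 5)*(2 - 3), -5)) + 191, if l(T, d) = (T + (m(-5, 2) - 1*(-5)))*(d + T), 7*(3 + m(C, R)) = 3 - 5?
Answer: 2357/7 ≈ 336.71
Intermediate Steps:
m(C, R) = -23/7 (m(C, R) = -3 + (3 - 5)/7 = -3 + (⅐)*(-2) = -3 - 2/7 = -23/7)
l(T, d) = (12/7 + T)*(T + d) (l(T, d) = (T + (-23/7 - 1*(-5)))*(d + T) = (T + (-23/7 + 5))*(T + d) = (T + 12/7)*(T + d) = (12/7 + T)*(T + d))
(5*30 + l((6 - 5)*(2 - 3), -5)) + 191 = (5*30 + (((6 - 5)*(2 - 3))² + 12*((6 - 5)*(2 - 3))/7 + (12/7)*(-5) + ((6 - 5)*(2 - 3))*(-5))) + 191 = (150 + ((1*(-1))² + 12*(1*(-1))/7 - 60/7 + (1*(-1))*(-5))) + 191 = (150 + ((-1)² + (12/7)*(-1) - 60/7 - 1*(-5))) + 191 = (150 + (1 - 12/7 - 60/7 + 5)) + 191 = (150 - 30/7) + 191 = 1020/7 + 191 = 2357/7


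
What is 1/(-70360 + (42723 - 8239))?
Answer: -1/35876 ≈ -2.7874e-5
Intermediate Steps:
1/(-70360 + (42723 - 8239)) = 1/(-70360 + 34484) = 1/(-35876) = -1/35876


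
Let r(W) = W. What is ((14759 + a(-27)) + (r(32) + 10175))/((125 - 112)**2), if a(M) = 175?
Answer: 25141/169 ≈ 148.76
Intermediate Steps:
((14759 + a(-27)) + (r(32) + 10175))/((125 - 112)**2) = ((14759 + 175) + (32 + 10175))/((125 - 112)**2) = (14934 + 10207)/(13**2) = 25141/169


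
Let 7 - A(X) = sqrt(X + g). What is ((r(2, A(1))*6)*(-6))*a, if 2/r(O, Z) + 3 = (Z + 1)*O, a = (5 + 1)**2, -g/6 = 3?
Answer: -11232/79 - 1728*I*sqrt(17)/79 ≈ -142.18 - 90.186*I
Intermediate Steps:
g = -18 (g = -6*3 = -18)
A(X) = 7 - sqrt(-18 + X) (A(X) = 7 - sqrt(X - 18) = 7 - sqrt(-18 + X))
a = 36 (a = 6**2 = 36)
r(O, Z) = 2/(-3 + O*(1 + Z)) (r(O, Z) = 2/(-3 + (Z + 1)*O) = 2/(-3 + (1 + Z)*O) = 2/(-3 + O*(1 + Z)))
((r(2, A(1))*6)*(-6))*a = (((2/(-3 + 2 + 2*(7 - sqrt(-18 + 1))))*6)*(-6))*36 = (((2/(-3 + 2 + 2*(7 - sqrt(-17))))*6)*(-6))*36 = (((2/(-3 + 2 + 2*(7 - I*sqrt(17))))*6)*(-6))*36 = (((2/(-3 + 2 + (14 - 2*I*sqrt(17))))*6)*(-6))*36 = (((2/(13 - 2*I*sqrt(17)))*6)*(-6))*36 = ((12/(13 - 2*I*sqrt(17)))*(-6))*36 = -72/(13 - 2*I*sqrt(17))*36 = -2592/(13 - 2*I*sqrt(17))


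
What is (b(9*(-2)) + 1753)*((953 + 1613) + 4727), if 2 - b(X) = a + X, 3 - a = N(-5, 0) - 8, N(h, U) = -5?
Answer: 12813801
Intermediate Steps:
a = 16 (a = 3 - (-5 - 8) = 3 - 1*(-13) = 3 + 13 = 16)
b(X) = -14 - X (b(X) = 2 - (16 + X) = 2 + (-16 - X) = -14 - X)
(b(9*(-2)) + 1753)*((953 + 1613) + 4727) = ((-14 - 9*(-2)) + 1753)*((953 + 1613) + 4727) = ((-14 - 1*(-18)) + 1753)*(2566 + 4727) = ((-14 + 18) + 1753)*7293 = (4 + 1753)*7293 = 1757*7293 = 12813801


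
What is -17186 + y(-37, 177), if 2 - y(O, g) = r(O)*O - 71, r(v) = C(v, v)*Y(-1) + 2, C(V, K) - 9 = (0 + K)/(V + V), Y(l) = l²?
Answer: -33375/2 ≈ -16688.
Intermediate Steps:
C(V, K) = 9 + K/(2*V) (C(V, K) = 9 + (0 + K)/(V + V) = 9 + K/((2*V)) = 9 + K*(1/(2*V)) = 9 + K/(2*V))
r(v) = 23/2 (r(v) = (9 + v/(2*v))*(-1)² + 2 = (9 + ½)*1 + 2 = (19/2)*1 + 2 = 19/2 + 2 = 23/2)
y(O, g) = 73 - 23*O/2 (y(O, g) = 2 - (23*O/2 - 71) = 2 - (-71 + 23*O/2) = 2 + (71 - 23*O/2) = 73 - 23*O/2)
-17186 + y(-37, 177) = -17186 + (73 - 23/2*(-37)) = -17186 + (73 + 851/2) = -17186 + 997/2 = -33375/2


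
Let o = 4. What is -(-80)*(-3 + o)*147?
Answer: 11760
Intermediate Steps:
-(-80)*(-3 + o)*147 = -(-80)*(-3 + 4)*147 = -(-80)*147 = -20*(-4)*147 = 80*147 = 11760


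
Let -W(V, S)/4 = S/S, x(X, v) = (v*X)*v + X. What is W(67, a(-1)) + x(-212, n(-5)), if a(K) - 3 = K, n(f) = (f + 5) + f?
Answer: -5516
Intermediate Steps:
n(f) = 5 + 2*f (n(f) = (5 + f) + f = 5 + 2*f)
x(X, v) = X + X*v² (x(X, v) = (X*v)*v + X = X*v² + X = X + X*v²)
a(K) = 3 + K
W(V, S) = -4 (W(V, S) = -4*S/S = -4*1 = -4)
W(67, a(-1)) + x(-212, n(-5)) = -4 - 212*(1 + (5 + 2*(-5))²) = -4 - 212*(1 + (5 - 10)²) = -4 - 212*(1 + (-5)²) = -4 - 212*(1 + 25) = -4 - 212*26 = -4 - 5512 = -5516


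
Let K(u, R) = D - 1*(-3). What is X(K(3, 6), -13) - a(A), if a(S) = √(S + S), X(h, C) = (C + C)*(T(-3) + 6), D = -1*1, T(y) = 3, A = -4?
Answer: -234 - 2*I*√2 ≈ -234.0 - 2.8284*I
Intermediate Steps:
D = -1
K(u, R) = 2 (K(u, R) = -1 - 1*(-3) = -1 + 3 = 2)
X(h, C) = 18*C (X(h, C) = (C + C)*(3 + 6) = (2*C)*9 = 18*C)
a(S) = √2*√S (a(S) = √(2*S) = √2*√S)
X(K(3, 6), -13) - a(A) = 18*(-13) - √2*√(-4) = -234 - √2*2*I = -234 - 2*I*√2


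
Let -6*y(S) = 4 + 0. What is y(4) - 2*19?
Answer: -116/3 ≈ -38.667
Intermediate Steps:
y(S) = -⅔ (y(S) = -(4 + 0)/6 = -⅙*4 = -⅔)
y(4) - 2*19 = -⅔ - 2*19 = -⅔ - 38 = -116/3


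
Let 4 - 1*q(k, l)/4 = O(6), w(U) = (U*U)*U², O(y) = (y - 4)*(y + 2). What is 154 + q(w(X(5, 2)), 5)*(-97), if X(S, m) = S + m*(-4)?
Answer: 4810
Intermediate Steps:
X(S, m) = S - 4*m
O(y) = (-4 + y)*(2 + y)
w(U) = U⁴ (w(U) = U²*U² = U⁴)
q(k, l) = -48 (q(k, l) = 16 - 4*(-8 + 6² - 2*6) = 16 - 4*(-8 + 36 - 12) = 16 - 4*16 = 16 - 64 = -48)
154 + q(w(X(5, 2)), 5)*(-97) = 154 - 48*(-97) = 154 + 4656 = 4810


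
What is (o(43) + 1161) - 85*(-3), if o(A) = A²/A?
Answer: 1459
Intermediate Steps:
o(A) = A
(o(43) + 1161) - 85*(-3) = (43 + 1161) - 85*(-3) = 1204 + 255 = 1459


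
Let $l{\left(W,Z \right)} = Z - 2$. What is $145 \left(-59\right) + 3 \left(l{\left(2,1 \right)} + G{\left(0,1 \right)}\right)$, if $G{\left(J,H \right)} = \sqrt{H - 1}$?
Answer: $-8558$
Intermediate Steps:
$G{\left(J,H \right)} = \sqrt{-1 + H}$
$l{\left(W,Z \right)} = -2 + Z$
$145 \left(-59\right) + 3 \left(l{\left(2,1 \right)} + G{\left(0,1 \right)}\right) = 145 \left(-59\right) + 3 \left(\left(-2 + 1\right) + \sqrt{-1 + 1}\right) = -8555 + 3 \left(-1 + \sqrt{0}\right) = -8555 + 3 \left(-1 + 0\right) = -8555 + 3 \left(-1\right) = -8555 - 3 = -8558$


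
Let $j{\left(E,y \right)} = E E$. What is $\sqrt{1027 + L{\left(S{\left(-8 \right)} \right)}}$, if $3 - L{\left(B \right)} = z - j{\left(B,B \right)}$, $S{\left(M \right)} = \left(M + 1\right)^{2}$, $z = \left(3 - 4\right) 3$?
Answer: $\sqrt{3434} \approx 58.6$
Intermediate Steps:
$j{\left(E,y \right)} = E^{2}$
$z = -3$ ($z = \left(-1\right) 3 = -3$)
$S{\left(M \right)} = \left(1 + M\right)^{2}$
$L{\left(B \right)} = 6 + B^{2}$ ($L{\left(B \right)} = 3 - \left(-3 - B^{2}\right) = 3 + \left(3 + B^{2}\right) = 6 + B^{2}$)
$\sqrt{1027 + L{\left(S{\left(-8 \right)} \right)}} = \sqrt{1027 + \left(6 + \left(\left(1 - 8\right)^{2}\right)^{2}\right)} = \sqrt{1027 + \left(6 + \left(\left(-7\right)^{2}\right)^{2}\right)} = \sqrt{1027 + \left(6 + 49^{2}\right)} = \sqrt{1027 + \left(6 + 2401\right)} = \sqrt{1027 + 2407} = \sqrt{3434}$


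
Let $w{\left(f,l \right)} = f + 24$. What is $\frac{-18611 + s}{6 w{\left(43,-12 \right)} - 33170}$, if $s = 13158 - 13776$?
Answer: $\frac{19229}{32768} \approx 0.58682$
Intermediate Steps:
$w{\left(f,l \right)} = 24 + f$
$s = -618$
$\frac{-18611 + s}{6 w{\left(43,-12 \right)} - 33170} = \frac{-18611 - 618}{6 \left(24 + 43\right) - 33170} = - \frac{19229}{6 \cdot 67 - 33170} = - \frac{19229}{402 - 33170} = - \frac{19229}{-32768} = \left(-19229\right) \left(- \frac{1}{32768}\right) = \frac{19229}{32768}$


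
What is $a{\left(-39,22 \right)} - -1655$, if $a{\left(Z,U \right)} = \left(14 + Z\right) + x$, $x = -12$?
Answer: $1618$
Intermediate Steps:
$a{\left(Z,U \right)} = 2 + Z$ ($a{\left(Z,U \right)} = \left(14 + Z\right) - 12 = 2 + Z$)
$a{\left(-39,22 \right)} - -1655 = \left(2 - 39\right) - -1655 = -37 + 1655 = 1618$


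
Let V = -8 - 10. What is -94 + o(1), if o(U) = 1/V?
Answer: -1693/18 ≈ -94.056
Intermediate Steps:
V = -18
o(U) = -1/18 (o(U) = 1/(-18) = -1/18)
-94 + o(1) = -94 - 1/18 = -1693/18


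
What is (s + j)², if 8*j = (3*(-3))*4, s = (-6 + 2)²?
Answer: 529/4 ≈ 132.25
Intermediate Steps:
s = 16 (s = (-4)² = 16)
j = -9/2 (j = ((3*(-3))*4)/8 = (-9*4)/8 = (⅛)*(-36) = -9/2 ≈ -4.5000)
(s + j)² = (16 - 9/2)² = (23/2)² = 529/4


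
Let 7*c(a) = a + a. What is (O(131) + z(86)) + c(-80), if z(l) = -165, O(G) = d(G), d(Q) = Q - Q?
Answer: -1315/7 ≈ -187.86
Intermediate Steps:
d(Q) = 0
O(G) = 0
c(a) = 2*a/7 (c(a) = (a + a)/7 = (2*a)/7 = 2*a/7)
(O(131) + z(86)) + c(-80) = (0 - 165) + (2/7)*(-80) = -165 - 160/7 = -1315/7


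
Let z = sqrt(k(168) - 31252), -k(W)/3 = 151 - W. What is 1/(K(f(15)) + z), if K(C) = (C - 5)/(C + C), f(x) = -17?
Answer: 187/9017210 - 289*I*sqrt(31201)/9017210 ≈ 2.0738e-5 - 0.0056612*I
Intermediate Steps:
k(W) = -453 + 3*W (k(W) = -3*(151 - W) = -453 + 3*W)
K(C) = (-5 + C)/(2*C) (K(C) = (-5 + C)/((2*C)) = (-5 + C)*(1/(2*C)) = (-5 + C)/(2*C))
z = I*sqrt(31201) (z = sqrt((-453 + 3*168) - 31252) = sqrt((-453 + 504) - 31252) = sqrt(51 - 31252) = sqrt(-31201) = I*sqrt(31201) ≈ 176.64*I)
1/(K(f(15)) + z) = 1/((1/2)*(-5 - 17)/(-17) + I*sqrt(31201)) = 1/((1/2)*(-1/17)*(-22) + I*sqrt(31201)) = 1/(11/17 + I*sqrt(31201))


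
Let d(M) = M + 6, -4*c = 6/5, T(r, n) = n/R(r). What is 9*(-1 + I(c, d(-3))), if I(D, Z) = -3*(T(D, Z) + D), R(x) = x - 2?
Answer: 7893/230 ≈ 34.317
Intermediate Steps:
R(x) = -2 + x
T(r, n) = n/(-2 + r)
c = -3/10 (c = -3/(2*5) = -¼*6/5 = -3/10 ≈ -0.30000)
d(M) = 6 + M
I(D, Z) = -3*D - 3*Z/(-2 + D) (I(D, Z) = -3*(Z/(-2 + D) + D) = -3*(D + Z/(-2 + D)) = -3*D - 3*Z/(-2 + D))
9*(-1 + I(c, d(-3))) = 9*(-1 + 3*(-(6 - 3) - 1*(-3/10)*(-2 - 3/10))/(-2 - 3/10)) = 9*(-1 + 3*(-1*3 - 1*(-3/10)*(-23/10))/(-23/10)) = 9*(-1 + 3*(-10/23)*(-3 - 69/100)) = 9*(-1 + 3*(-10/23)*(-369/100)) = 9*(-1 + 1107/230) = 9*(877/230) = 7893/230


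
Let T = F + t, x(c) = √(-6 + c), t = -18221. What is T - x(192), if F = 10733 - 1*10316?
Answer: -17804 - √186 ≈ -17818.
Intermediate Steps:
F = 417 (F = 10733 - 10316 = 417)
T = -17804 (T = 417 - 18221 = -17804)
T - x(192) = -17804 - √(-6 + 192) = -17804 - √186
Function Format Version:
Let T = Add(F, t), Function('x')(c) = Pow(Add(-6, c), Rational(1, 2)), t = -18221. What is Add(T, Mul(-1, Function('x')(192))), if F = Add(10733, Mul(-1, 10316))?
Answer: Add(-17804, Mul(-1, Pow(186, Rational(1, 2)))) ≈ -17818.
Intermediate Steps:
F = 417 (F = Add(10733, -10316) = 417)
T = -17804 (T = Add(417, -18221) = -17804)
Add(T, Mul(-1, Function('x')(192))) = Add(-17804, Mul(-1, Pow(Add(-6, 192), Rational(1, 2)))) = Add(-17804, Mul(-1, Pow(186, Rational(1, 2))))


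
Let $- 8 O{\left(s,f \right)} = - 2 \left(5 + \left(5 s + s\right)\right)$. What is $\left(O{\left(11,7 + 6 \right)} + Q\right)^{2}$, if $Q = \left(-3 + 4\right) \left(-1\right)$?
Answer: $\frac{4489}{16} \approx 280.56$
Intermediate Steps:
$Q = -1$ ($Q = 1 \left(-1\right) = -1$)
$O{\left(s,f \right)} = \frac{5}{4} + \frac{3 s}{2}$ ($O{\left(s,f \right)} = - \frac{\left(-2\right) \left(5 + \left(5 s + s\right)\right)}{8} = - \frac{\left(-2\right) \left(5 + 6 s\right)}{8} = - \frac{-10 - 12 s}{8} = \frac{5}{4} + \frac{3 s}{2}$)
$\left(O{\left(11,7 + 6 \right)} + Q\right)^{2} = \left(\left(\frac{5}{4} + \frac{3}{2} \cdot 11\right) - 1\right)^{2} = \left(\left(\frac{5}{4} + \frac{33}{2}\right) - 1\right)^{2} = \left(\frac{71}{4} - 1\right)^{2} = \left(\frac{67}{4}\right)^{2} = \frac{4489}{16}$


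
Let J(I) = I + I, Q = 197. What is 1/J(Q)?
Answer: 1/394 ≈ 0.0025381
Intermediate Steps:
J(I) = 2*I
1/J(Q) = 1/(2*197) = 1/394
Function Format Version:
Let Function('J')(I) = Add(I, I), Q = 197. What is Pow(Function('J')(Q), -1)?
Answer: Rational(1, 394) ≈ 0.0025381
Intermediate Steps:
Function('J')(I) = Mul(2, I)
Pow(Function('J')(Q), -1) = Pow(Mul(2, 197), -1) = Pow(394, -1) = Rational(1, 394)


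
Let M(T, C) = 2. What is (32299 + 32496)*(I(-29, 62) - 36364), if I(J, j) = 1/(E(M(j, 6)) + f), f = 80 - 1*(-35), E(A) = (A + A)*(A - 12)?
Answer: -35343067741/15 ≈ -2.3562e+9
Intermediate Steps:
E(A) = 2*A*(-12 + A) (E(A) = (2*A)*(-12 + A) = 2*A*(-12 + A))
f = 115 (f = 80 + 35 = 115)
I(J, j) = 1/75 (I(J, j) = 1/(2*2*(-12 + 2) + 115) = 1/(2*2*(-10) + 115) = 1/(-40 + 115) = 1/75)
(32299 + 32496)*(I(-29, 62) - 36364) = (32299 + 32496)*(1/75 - 36364) = 64795*(-2727299/75) = -35343067741/15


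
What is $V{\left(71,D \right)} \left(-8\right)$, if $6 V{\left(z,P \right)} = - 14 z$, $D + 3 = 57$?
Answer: $\frac{3976}{3} \approx 1325.3$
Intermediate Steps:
$D = 54$ ($D = -3 + 57 = 54$)
$V{\left(z,P \right)} = - \frac{7 z}{3}$ ($V{\left(z,P \right)} = \frac{\left(-14\right) z}{6} = - \frac{7 z}{3}$)
$V{\left(71,D \right)} \left(-8\right) = \left(- \frac{7}{3}\right) 71 \left(-8\right) = \left(- \frac{497}{3}\right) \left(-8\right) = \frac{3976}{3}$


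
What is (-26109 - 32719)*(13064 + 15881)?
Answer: -1702776460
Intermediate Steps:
(-26109 - 32719)*(13064 + 15881) = -58828*28945 = -1702776460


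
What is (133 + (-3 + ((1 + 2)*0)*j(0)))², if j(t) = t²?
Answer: 16900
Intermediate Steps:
(133 + (-3 + ((1 + 2)*0)*j(0)))² = (133 + (-3 + ((1 + 2)*0)*0²))² = (133 + (-3 + (3*0)*0))² = (133 + (-3 + 0*0))² = (133 + (-3 + 0))² = (133 - 3)² = 130² = 16900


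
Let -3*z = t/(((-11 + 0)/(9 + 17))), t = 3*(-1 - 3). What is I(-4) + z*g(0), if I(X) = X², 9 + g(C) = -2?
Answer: 120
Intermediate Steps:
g(C) = -11 (g(C) = -9 - 2 = -11)
t = -12 (t = 3*(-4) = -12)
z = -104/11 (z = -(-4)/((-11 + 0)/(9 + 17)) = -(-4)/((-11/26)) = -(-4)/((-11*1/26)) = -(-4)/(-11/26) = -(-4)*(-26)/11 = -⅓*312/11 = -104/11 ≈ -9.4545)
I(-4) + z*g(0) = (-4)² - 104/11*(-11) = 16 + 104 = 120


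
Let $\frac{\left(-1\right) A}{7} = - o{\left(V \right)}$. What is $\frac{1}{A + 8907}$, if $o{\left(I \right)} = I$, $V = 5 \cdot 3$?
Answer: $\frac{1}{9012} \approx 0.00011096$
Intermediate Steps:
$V = 15$
$A = 105$ ($A = - 7 \left(\left(-1\right) 15\right) = \left(-7\right) \left(-15\right) = 105$)
$\frac{1}{A + 8907} = \frac{1}{105 + 8907} = \frac{1}{9012}$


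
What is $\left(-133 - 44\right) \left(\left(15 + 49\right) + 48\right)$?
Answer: $-19824$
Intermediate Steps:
$\left(-133 - 44\right) \left(\left(15 + 49\right) + 48\right) = - 177 \left(64 + 48\right) = \left(-177\right) 112 = -19824$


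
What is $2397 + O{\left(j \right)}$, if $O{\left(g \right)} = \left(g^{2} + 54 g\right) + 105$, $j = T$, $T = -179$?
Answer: $24877$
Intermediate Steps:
$j = -179$
$O{\left(g \right)} = 105 + g^{2} + 54 g$
$2397 + O{\left(j \right)} = 2397 + \left(105 + \left(-179\right)^{2} + 54 \left(-179\right)\right) = 2397 + \left(105 + 32041 - 9666\right) = 2397 + 22480 = 24877$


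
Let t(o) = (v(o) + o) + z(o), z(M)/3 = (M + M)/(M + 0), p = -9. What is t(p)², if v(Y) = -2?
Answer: 25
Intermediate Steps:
z(M) = 6 (z(M) = 3*((M + M)/(M + 0)) = 3*((2*M)/M) = 3*2 = 6)
t(o) = 4 + o (t(o) = (-2 + o) + 6 = 4 + o)
t(p)² = (4 - 9)² = (-5)² = 25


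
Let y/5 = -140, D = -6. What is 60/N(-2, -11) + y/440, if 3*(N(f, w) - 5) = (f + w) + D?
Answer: -1025/22 ≈ -46.591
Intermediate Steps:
y = -700 (y = 5*(-140) = -700)
N(f, w) = 3 + f/3 + w/3 (N(f, w) = 5 + ((f + w) - 6)/3 = 5 + (-6 + f + w)/3 = 5 + (-2 + f/3 + w/3) = 3 + f/3 + w/3)
60/N(-2, -11) + y/440 = 60/(3 + (1/3)*(-2) + (1/3)*(-11)) - 700/440 = 60/(3 - 2/3 - 11/3) - 700*1/440 = 60/(-4/3) - 35/22 = 60*(-3/4) - 35/22 = -45 - 35/22 = -1025/22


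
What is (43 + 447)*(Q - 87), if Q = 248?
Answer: 78890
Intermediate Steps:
(43 + 447)*(Q - 87) = (43 + 447)*(248 - 87) = 490*161 = 78890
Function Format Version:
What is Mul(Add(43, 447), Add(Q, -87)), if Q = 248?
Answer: 78890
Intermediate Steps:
Mul(Add(43, 447), Add(Q, -87)) = Mul(Add(43, 447), Add(248, -87)) = Mul(490, 161) = 78890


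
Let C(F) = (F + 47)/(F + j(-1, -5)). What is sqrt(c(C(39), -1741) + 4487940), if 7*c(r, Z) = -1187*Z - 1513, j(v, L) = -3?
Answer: sqrt(234364438)/7 ≈ 2187.0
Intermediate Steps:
C(F) = (47 + F)/(-3 + F) (C(F) = (F + 47)/(F - 3) = (47 + F)/(-3 + F))
c(r, Z) = -1513/7 - 1187*Z/7 (c(r, Z) = (-1187*Z - 1513)/7 = (-1513 - 1187*Z)/7 = -1513/7 - 1187*Z/7)
sqrt(c(C(39), -1741) + 4487940) = sqrt((-1513/7 - 1187/7*(-1741)) + 4487940) = sqrt((-1513/7 + 2066567/7) + 4487940) = sqrt(2065054/7 + 4487940) = sqrt(33480634/7) = sqrt(234364438)/7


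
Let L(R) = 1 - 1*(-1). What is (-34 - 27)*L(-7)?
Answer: -122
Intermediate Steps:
L(R) = 2 (L(R) = 1 + 1 = 2)
(-34 - 27)*L(-7) = (-34 - 27)*2 = -61*2 = -122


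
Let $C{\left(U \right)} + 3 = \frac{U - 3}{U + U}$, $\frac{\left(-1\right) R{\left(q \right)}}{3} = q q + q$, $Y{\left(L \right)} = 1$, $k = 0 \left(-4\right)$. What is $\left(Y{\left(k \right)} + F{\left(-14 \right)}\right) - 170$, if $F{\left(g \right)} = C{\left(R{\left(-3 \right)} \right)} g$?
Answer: $- \frac{811}{6} \approx -135.17$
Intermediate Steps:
$k = 0$
$R{\left(q \right)} = - 3 q - 3 q^{2}$ ($R{\left(q \right)} = - 3 \left(q q + q\right) = - 3 \left(q^{2} + q\right) = - 3 \left(q + q^{2}\right) = - 3 q - 3 q^{2}$)
$C{\left(U \right)} = -3 + \frac{-3 + U}{2 U}$ ($C{\left(U \right)} = -3 + \frac{U - 3}{U + U} = -3 + \frac{-3 + U}{2 U}$)
$F{\left(g \right)} = - \frac{29 g}{12}$ ($F{\left(g \right)} = \frac{-3 - 5 \left(\left(-3\right) \left(-3\right) \left(1 - 3\right)\right)}{2 \left(\left(-3\right) \left(-3\right) \left(1 - 3\right)\right)} g = \frac{-3 - 5 \left(\left(-3\right) \left(-3\right) \left(-2\right)\right)}{2 \left(\left(-3\right) \left(-3\right) \left(-2\right)\right)} g = \frac{-3 - -90}{2 \left(-18\right)} g = \frac{1}{2} \left(- \frac{1}{18}\right) \left(-3 + 90\right) g = \frac{1}{2} \left(- \frac{1}{18}\right) 87 g = - \frac{29 g}{12}$)
$\left(Y{\left(k \right)} + F{\left(-14 \right)}\right) - 170 = \left(1 - - \frac{203}{6}\right) - 170 = \left(1 + \frac{203}{6}\right) - 170 = \frac{209}{6} - 170 = - \frac{811}{6}$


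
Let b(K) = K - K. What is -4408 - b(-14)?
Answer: -4408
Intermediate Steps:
b(K) = 0
-4408 - b(-14) = -4408 - 1*0 = -4408 + 0 = -4408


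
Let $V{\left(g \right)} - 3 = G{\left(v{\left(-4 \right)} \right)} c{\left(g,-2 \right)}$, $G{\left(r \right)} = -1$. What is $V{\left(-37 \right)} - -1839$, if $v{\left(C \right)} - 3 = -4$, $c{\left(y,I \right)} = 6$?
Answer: $1836$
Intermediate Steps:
$v{\left(C \right)} = -1$ ($v{\left(C \right)} = 3 - 4 = -1$)
$V{\left(g \right)} = -3$ ($V{\left(g \right)} = 3 - 6 = -3$)
$V{\left(-37 \right)} - -1839 = -3 - -1839 = -3 + 1839 = 1836$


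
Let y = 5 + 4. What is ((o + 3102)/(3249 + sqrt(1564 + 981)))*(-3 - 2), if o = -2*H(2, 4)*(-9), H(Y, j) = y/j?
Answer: -102099825/21106912 + 31425*sqrt(2545)/21106912 ≈ -4.7622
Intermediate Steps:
y = 9
H(Y, j) = 9/j
o = 81/2 (o = -2*9/4*(-9) = -2*9*(1/4)*(-9) = -9*(-9)/2 = -2*(-81/4) = 81/2 ≈ 40.500)
((o + 3102)/(3249 + sqrt(1564 + 981)))*(-3 - 2) = ((81/2 + 3102)/(3249 + sqrt(1564 + 981)))*(-3 - 2) = (6285/(2*(3249 + sqrt(2545))))*(-5) = -31425/(2*(3249 + sqrt(2545)))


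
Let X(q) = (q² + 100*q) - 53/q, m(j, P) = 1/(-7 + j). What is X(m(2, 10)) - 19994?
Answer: -493724/25 ≈ -19749.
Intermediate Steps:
X(q) = q² - 53/q + 100*q
X(m(2, 10)) - 19994 = (-53 + (1/(-7 + 2))²*(100 + 1/(-7 + 2)))/(1/(-7 + 2)) - 19994 = (-53 + (1/(-5))²*(100 + 1/(-5)))/(1/(-5)) - 19994 = (-53 + (-⅕)²*(100 - ⅕))/(-⅕) - 19994 = -5*(-53 + (1/25)*(499/5)) - 19994 = -5*(-53 + 499/125) - 19994 = -5*(-6126/125) - 19994 = 6126/25 - 19994 = -493724/25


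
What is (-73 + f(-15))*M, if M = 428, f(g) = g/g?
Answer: -30816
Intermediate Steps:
f(g) = 1
(-73 + f(-15))*M = (-73 + 1)*428 = -72*428 = -30816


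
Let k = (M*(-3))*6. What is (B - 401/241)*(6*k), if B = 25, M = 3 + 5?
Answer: -4859136/241 ≈ -20162.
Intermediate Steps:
M = 8
k = -144 (k = (8*(-3))*6 = -24*6 = -144)
(B - 401/241)*(6*k) = (25 - 401/241)*(6*(-144)) = (25 - 401*1/241)*(-864) = (25 - 401/241)*(-864) = (5624/241)*(-864) = -4859136/241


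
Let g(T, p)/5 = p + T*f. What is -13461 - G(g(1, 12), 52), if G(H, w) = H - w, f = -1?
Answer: -13464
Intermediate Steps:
g(T, p) = -5*T + 5*p (g(T, p) = 5*(p + T*(-1)) = 5*(p - T) = -5*T + 5*p)
-13461 - G(g(1, 12), 52) = -13461 - ((-5*1 + 5*12) - 1*52) = -13461 - ((-5 + 60) - 52) = -13461 - (55 - 52) = -13461 - 1*3 = -13461 - 3 = -13464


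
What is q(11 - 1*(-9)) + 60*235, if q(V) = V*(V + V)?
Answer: 14900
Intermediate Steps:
q(V) = 2*V**2 (q(V) = V*(2*V) = 2*V**2)
q(11 - 1*(-9)) + 60*235 = 2*(11 - 1*(-9))**2 + 60*235 = 2*(11 + 9)**2 + 14100 = 2*20**2 + 14100 = 2*400 + 14100 = 800 + 14100 = 14900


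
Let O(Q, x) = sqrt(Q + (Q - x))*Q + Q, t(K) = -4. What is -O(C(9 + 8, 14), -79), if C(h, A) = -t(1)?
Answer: -4 - 4*sqrt(87) ≈ -41.310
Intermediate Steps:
C(h, A) = 4 (C(h, A) = -1*(-4) = 4)
O(Q, x) = Q + Q*sqrt(-x + 2*Q) (O(Q, x) = sqrt(-x + 2*Q)*Q + Q = Q*sqrt(-x + 2*Q) + Q = Q + Q*sqrt(-x + 2*Q))
-O(C(9 + 8, 14), -79) = -4*(1 + sqrt(-1*(-79) + 2*4)) = -4*(1 + sqrt(79 + 8)) = -4*(1 + sqrt(87)) = -(4 + 4*sqrt(87)) = -4 - 4*sqrt(87)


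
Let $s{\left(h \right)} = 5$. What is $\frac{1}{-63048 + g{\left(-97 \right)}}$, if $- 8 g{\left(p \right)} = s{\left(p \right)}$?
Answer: $- \frac{8}{504389} \approx -1.5861 \cdot 10^{-5}$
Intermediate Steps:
$g{\left(p \right)} = - \frac{5}{8}$ ($g{\left(p \right)} = \left(- \frac{1}{8}\right) 5 = - \frac{5}{8}$)
$\frac{1}{-63048 + g{\left(-97 \right)}} = \frac{1}{-63048 - \frac{5}{8}} = \frac{1}{- \frac{504389}{8}} = - \frac{8}{504389}$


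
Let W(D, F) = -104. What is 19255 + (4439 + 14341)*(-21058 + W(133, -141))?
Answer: -397403105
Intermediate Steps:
19255 + (4439 + 14341)*(-21058 + W(133, -141)) = 19255 + (4439 + 14341)*(-21058 - 104) = 19255 + 18780*(-21162) = 19255 - 397422360 = -397403105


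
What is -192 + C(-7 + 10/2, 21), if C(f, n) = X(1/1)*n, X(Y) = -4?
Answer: -276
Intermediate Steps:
C(f, n) = -4*n
-192 + C(-7 + 10/2, 21) = -192 - 4*21 = -192 - 84 = -276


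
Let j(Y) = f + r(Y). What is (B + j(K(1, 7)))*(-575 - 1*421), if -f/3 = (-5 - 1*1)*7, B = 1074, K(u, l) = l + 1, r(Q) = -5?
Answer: -1190220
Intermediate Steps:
K(u, l) = 1 + l
f = 126 (f = -3*(-5 - 1*1)*7 = -3*(-5 - 1)*7 = -(-18)*7 = -3*(-42) = 126)
j(Y) = 121 (j(Y) = 126 - 5 = 121)
(B + j(K(1, 7)))*(-575 - 1*421) = (1074 + 121)*(-575 - 1*421) = 1195*(-575 - 421) = 1195*(-996) = -1190220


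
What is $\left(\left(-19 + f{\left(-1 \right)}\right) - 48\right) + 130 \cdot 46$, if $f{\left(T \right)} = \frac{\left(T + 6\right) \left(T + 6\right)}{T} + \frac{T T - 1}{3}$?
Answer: $5888$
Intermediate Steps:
$f{\left(T \right)} = - \frac{1}{3} + \frac{T^{2}}{3} + \frac{\left(6 + T\right)^{2}}{T}$ ($f{\left(T \right)} = \frac{\left(6 + T\right) \left(6 + T\right)}{T} + \left(T^{2} - 1\right) \frac{1}{3} = \frac{\left(6 + T\right)^{2}}{T} + \left(-1 + T^{2}\right) \frac{1}{3} = \frac{\left(6 + T\right)^{2}}{T} + \left(- \frac{1}{3} + \frac{T^{2}}{3}\right) = - \frac{1}{3} + \frac{T^{2}}{3} + \frac{\left(6 + T\right)^{2}}{T}$)
$\left(\left(-19 + f{\left(-1 \right)}\right) - 48\right) + 130 \cdot 46 = \left(\left(-19 + \frac{\left(6 - 1\right)^{2} + \frac{1}{3} \left(-1\right) \left(-1 + \left(-1\right)^{2}\right)}{-1}\right) - 48\right) + 130 \cdot 46 = \left(\left(-19 - \left(5^{2} + \frac{1}{3} \left(-1\right) \left(-1 + 1\right)\right)\right) - 48\right) + 5980 = \left(\left(-19 - \left(25 + \frac{1}{3} \left(-1\right) 0\right)\right) - 48\right) + 5980 = \left(\left(-19 - \left(25 + 0\right)\right) - 48\right) + 5980 = \left(\left(-19 - 25\right) - 48\right) + 5980 = \left(-44 - 48\right) + 5980 = -92 + 5980 = 5888$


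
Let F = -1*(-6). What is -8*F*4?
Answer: -192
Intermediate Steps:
F = 6
-8*F*4 = -8*6*4 = -48*4 = -192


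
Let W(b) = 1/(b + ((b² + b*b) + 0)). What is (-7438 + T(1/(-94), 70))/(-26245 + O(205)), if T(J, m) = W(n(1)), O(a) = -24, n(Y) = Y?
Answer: 22313/78807 ≈ 0.28313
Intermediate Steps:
W(b) = 1/(b + 2*b²) (W(b) = 1/(b + ((b² + b²) + 0)) = 1/(b + (2*b² + 0)) = 1/(b + 2*b²))
T(J, m) = ⅓ (T(J, m) = 1/(1*(1 + 2*1)) = 1/(1 + 2) = 1/3 = 1*(⅓) = ⅓)
(-7438 + T(1/(-94), 70))/(-26245 + O(205)) = (-7438 + ⅓)/(-26245 - 24) = -22313/3/(-26269) = -22313/3*(-1/26269) = 22313/78807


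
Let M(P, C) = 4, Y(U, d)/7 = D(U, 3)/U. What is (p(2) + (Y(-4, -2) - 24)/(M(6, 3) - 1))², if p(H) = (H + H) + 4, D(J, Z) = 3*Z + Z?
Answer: 49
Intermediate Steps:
D(J, Z) = 4*Z
Y(U, d) = 84/U (Y(U, d) = 7*((4*3)/U) = 7*(12/U) = 84/U)
p(H) = 4 + 2*H (p(H) = 2*H + 4 = 4 + 2*H)
(p(2) + (Y(-4, -2) - 24)/(M(6, 3) - 1))² = ((4 + 2*2) + (84/(-4) - 24)/(4 - 1))² = ((4 + 4) + (84*(-¼) - 24)/3)² = (8 + (-21 - 24)*(⅓))² = (8 - 45*⅓)² = (8 - 15)² = (-7)² = 49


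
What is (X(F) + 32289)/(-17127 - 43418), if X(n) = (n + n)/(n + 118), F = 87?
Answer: -6619419/12411725 ≈ -0.53332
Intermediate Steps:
X(n) = 2*n/(118 + n) (X(n) = (2*n)/(118 + n) = 2*n/(118 + n))
(X(F) + 32289)/(-17127 - 43418) = (2*87/(118 + 87) + 32289)/(-17127 - 43418) = (2*87/205 + 32289)/(-60545) = (2*87*(1/205) + 32289)*(-1/60545) = (174/205 + 32289)*(-1/60545) = (6619419/205)*(-1/60545) = -6619419/12411725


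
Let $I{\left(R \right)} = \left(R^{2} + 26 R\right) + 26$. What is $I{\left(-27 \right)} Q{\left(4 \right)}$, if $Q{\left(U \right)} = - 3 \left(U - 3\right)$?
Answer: $-159$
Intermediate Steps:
$I{\left(R \right)} = 26 + R^{2} + 26 R$
$Q{\left(U \right)} = 9 - 3 U$ ($Q{\left(U \right)} = - 3 \left(-3 + U\right) = 9 - 3 U$)
$I{\left(-27 \right)} Q{\left(4 \right)} = \left(26 + \left(-27\right)^{2} + 26 \left(-27\right)\right) \left(9 - 12\right) = \left(26 + 729 - 702\right) \left(9 - 12\right) = 53 \left(-3\right) = -159$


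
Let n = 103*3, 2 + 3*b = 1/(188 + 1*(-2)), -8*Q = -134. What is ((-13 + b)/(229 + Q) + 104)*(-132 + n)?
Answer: 1681941202/91419 ≈ 18398.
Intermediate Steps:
Q = 67/4 (Q = -⅛*(-134) = 67/4 ≈ 16.750)
b = -371/558 (b = -⅔ + 1/(3*(188 + 1*(-2))) = -⅔ + 1/(3*(188 - 2)) = -⅔ + (⅓)/186 = -⅔ + (⅓)*(1/186) = -⅔ + 1/558 = -371/558 ≈ -0.66487)
n = 309
((-13 + b)/(229 + Q) + 104)*(-132 + n) = ((-13 - 371/558)/(229 + 67/4) + 104)*(-132 + 309) = (-7625/(558*983/4) + 104)*177 = (-7625/558*4/983 + 104)*177 = (-15250/274257 + 104)*177 = (28507478/274257)*177 = 1681941202/91419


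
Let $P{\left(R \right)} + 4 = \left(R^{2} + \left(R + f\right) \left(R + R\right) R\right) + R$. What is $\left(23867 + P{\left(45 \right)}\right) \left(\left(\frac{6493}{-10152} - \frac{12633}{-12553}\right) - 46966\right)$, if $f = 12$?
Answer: $- \frac{1536899921237004547}{127438056} \approx -1.206 \cdot 10^{10}$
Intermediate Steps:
$P{\left(R \right)} = -4 + R + R^{2} + 2 R^{2} \left(12 + R\right)$ ($P{\left(R \right)} = -4 + \left(\left(R^{2} + \left(R + 12\right) \left(R + R\right) R\right) + R\right) = -4 + \left(\left(R^{2} + \left(12 + R\right) 2 R R\right) + R\right) = -4 + \left(\left(R^{2} + 2 R \left(12 + R\right) R\right) + R\right) = -4 + \left(\left(R^{2} + 2 R^{2} \left(12 + R\right)\right) + R\right) = -4 + \left(R + R^{2} + 2 R^{2} \left(12 + R\right)\right) = -4 + R + R^{2} + 2 R^{2} \left(12 + R\right)$)
$\left(23867 + P{\left(45 \right)}\right) \left(\left(\frac{6493}{-10152} - \frac{12633}{-12553}\right) - 46966\right) = \left(23867 + \left(-4 + 45 + 2 \cdot 45^{3} + 25 \cdot 45^{2}\right)\right) \left(\left(\frac{6493}{-10152} - \frac{12633}{-12553}\right) - 46966\right) = \left(23867 + \left(-4 + 45 + 2 \cdot 91125 + 25 \cdot 2025\right)\right) \left(\left(6493 \left(- \frac{1}{10152}\right) - - \frac{12633}{12553}\right) - 46966\right) = \left(23867 + \left(-4 + 45 + 182250 + 50625\right)\right) \left(\left(- \frac{6493}{10152} + \frac{12633}{12553}\right) - 46966\right) = \left(23867 + 232916\right) \left(\frac{46743587}{127438056} - 46966\right) = 256783 \left(- \frac{5985208994509}{127438056}\right) = - \frac{1536899921237004547}{127438056}$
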